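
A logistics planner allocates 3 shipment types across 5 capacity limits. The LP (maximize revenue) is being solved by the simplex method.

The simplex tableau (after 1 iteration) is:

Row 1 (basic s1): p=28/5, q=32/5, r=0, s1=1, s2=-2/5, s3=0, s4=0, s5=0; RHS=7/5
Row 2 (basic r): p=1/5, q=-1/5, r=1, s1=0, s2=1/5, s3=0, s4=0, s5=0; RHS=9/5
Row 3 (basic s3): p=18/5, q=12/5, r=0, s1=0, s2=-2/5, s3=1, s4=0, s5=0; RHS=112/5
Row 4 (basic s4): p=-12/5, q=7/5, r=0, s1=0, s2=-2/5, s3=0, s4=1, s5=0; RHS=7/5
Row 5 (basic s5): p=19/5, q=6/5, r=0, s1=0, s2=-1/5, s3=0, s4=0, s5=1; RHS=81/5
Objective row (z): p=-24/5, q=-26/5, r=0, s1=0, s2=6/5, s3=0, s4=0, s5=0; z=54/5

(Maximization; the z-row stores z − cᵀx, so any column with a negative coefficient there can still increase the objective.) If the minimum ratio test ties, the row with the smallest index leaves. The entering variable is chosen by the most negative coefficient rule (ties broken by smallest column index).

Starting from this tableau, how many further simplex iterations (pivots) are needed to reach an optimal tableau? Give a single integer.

2

pivot: q in, s1 out → z = 191/16
pivot: p in, q out → z = 12
No improving column remains; optimal.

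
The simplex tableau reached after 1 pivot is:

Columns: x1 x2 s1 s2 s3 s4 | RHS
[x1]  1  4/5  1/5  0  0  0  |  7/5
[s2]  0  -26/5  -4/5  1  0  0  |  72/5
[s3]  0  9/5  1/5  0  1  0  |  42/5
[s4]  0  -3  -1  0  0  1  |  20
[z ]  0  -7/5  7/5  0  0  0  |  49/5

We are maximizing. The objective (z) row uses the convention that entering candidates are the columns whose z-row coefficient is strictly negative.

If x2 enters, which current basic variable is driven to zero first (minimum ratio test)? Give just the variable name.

Ratios: row 1 (x1): (7/5)/(4/5) = 7/4; row 2 (s2): entry -26/5 ≤ 0, skip; row 3 (s3): (42/5)/(9/5) = 14/3; row 4 (s4): entry -3 ≤ 0, skip.
Minimum ratio 7/4 is in the x1 row, so x1 leaves.

x1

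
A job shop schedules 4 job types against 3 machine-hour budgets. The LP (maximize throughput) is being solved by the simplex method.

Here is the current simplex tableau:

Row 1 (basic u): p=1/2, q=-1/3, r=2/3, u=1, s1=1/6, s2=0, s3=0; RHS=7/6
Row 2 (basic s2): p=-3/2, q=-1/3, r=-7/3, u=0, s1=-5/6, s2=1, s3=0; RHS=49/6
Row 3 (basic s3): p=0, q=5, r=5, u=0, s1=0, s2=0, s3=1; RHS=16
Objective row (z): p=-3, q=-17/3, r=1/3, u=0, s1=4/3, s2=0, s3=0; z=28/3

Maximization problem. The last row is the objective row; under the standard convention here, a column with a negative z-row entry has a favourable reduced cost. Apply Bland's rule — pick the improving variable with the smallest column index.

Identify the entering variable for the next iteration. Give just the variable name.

Objective-row coefficients: p: -3, q: -17/3, r: 1/3, u: 0, s1: 4/3, s2: 0, s3: 0.
Improving columns: p, q. Bland's rule picks the smallest column index → p.

p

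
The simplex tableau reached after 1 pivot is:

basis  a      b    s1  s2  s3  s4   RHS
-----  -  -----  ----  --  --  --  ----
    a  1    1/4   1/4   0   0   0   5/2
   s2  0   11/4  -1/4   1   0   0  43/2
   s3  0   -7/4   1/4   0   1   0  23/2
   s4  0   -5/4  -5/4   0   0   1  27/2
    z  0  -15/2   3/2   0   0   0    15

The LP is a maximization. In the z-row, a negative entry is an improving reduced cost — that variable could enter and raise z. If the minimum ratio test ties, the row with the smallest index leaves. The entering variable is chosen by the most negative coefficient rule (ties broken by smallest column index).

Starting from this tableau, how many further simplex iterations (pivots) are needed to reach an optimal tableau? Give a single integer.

pivot: b in, s2 out → z = 810/11
No improving column remains; optimal.

1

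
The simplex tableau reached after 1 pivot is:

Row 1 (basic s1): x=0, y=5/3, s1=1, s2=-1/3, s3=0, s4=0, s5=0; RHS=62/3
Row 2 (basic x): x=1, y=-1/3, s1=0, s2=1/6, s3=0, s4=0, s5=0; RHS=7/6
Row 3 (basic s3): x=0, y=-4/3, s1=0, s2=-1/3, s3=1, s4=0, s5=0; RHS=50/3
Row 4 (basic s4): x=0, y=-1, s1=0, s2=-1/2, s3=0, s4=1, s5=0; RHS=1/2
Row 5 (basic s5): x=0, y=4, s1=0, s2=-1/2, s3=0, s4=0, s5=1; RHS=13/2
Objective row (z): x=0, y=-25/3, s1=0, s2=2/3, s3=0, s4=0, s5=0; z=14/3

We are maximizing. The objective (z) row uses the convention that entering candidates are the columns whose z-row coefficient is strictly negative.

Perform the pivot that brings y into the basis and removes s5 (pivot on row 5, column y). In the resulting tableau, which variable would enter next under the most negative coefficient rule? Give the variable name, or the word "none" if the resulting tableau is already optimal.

Pivot element 4. New z-row = old z-row − (-25/3)·(row 5/4).
Updated z-row coefficients: x: 0, y: 0, s1: 0, s2: -3/8, s3: 0, s4: 0, s5: 25/12.
The most negative is -3/8 in column s2, so s2 would enter next.

s2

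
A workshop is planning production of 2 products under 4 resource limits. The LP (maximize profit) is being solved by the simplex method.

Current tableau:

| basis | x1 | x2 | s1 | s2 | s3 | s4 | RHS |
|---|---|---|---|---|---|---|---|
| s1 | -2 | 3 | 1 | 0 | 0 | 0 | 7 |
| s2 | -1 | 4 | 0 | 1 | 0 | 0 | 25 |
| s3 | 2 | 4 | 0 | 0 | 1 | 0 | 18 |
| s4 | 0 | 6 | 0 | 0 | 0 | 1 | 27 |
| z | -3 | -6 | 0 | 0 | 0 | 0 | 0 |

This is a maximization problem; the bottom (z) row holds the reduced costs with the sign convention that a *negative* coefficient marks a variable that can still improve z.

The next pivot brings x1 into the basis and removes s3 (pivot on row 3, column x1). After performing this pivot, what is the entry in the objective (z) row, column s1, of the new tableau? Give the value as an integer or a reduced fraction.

0

Pivot element is row 3, column x1: 2.
Normalize row 3: new (row 3, s1) = 0/2 = 0.
z-row ← z-row − (-3)·(new row 3): 0 − (-3)·0 = 0.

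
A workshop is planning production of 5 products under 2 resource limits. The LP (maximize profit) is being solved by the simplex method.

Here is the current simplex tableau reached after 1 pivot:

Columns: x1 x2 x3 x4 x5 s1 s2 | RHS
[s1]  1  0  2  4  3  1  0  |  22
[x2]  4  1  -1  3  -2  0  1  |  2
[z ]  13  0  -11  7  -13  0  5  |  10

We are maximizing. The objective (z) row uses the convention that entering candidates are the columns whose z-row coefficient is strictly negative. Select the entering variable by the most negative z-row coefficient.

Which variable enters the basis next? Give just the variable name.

Objective-row coefficients: x1: 13, x2: 0, x3: -11, x4: 7, x5: -13, s1: 0, s2: 5.
The most negative is -13 in column x5, so x5 enters.

x5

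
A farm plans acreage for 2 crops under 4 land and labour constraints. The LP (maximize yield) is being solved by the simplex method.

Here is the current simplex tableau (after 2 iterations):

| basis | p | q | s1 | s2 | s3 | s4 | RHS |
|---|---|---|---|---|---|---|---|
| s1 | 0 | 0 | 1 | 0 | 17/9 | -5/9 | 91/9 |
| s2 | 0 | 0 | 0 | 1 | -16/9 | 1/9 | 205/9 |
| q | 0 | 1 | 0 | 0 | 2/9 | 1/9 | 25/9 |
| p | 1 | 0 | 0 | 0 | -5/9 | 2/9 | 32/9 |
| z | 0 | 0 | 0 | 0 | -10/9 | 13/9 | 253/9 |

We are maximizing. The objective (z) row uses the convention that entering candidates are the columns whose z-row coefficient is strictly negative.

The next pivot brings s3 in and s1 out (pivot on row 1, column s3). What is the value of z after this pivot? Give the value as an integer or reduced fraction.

Minimum ratio for s3: (91/9)/(17/9) = 91/17.
z changes by −(z-row coeff of s3)·ratio = −(-10/9)·(91/17) = 910/153.
New z = 253/9 + (910/153) = 579/17.

579/17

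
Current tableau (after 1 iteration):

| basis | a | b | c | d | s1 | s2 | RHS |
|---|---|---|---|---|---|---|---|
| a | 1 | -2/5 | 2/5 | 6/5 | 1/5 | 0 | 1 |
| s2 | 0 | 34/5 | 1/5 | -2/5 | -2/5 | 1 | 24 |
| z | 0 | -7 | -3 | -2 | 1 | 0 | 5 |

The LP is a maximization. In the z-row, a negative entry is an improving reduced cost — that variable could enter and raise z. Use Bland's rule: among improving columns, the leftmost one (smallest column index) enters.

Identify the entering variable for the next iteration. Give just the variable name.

b

Objective-row coefficients: a: 0, b: -7, c: -3, d: -2, s1: 1, s2: 0.
Improving columns: b, c, d. Bland's rule picks the smallest column index → b.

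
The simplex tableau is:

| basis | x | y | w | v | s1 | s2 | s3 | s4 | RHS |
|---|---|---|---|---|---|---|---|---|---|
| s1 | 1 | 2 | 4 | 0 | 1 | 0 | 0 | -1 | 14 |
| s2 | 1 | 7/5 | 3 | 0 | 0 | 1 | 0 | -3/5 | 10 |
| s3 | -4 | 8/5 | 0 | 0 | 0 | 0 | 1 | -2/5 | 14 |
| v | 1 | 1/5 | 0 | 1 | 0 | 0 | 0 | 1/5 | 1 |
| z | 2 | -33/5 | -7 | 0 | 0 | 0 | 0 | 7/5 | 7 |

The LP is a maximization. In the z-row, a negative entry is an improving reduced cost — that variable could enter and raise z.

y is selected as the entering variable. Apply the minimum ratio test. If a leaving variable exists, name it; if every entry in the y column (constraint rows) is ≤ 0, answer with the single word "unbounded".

v

Ratios: row 1 (s1): 14/2 = 7; row 2 (s2): 10/(7/5) = 50/7; row 3 (s3): 14/(8/5) = 35/4; row 4 (v): 1/(1/5) = 5.
Minimum ratio is in the v row, so v leaves.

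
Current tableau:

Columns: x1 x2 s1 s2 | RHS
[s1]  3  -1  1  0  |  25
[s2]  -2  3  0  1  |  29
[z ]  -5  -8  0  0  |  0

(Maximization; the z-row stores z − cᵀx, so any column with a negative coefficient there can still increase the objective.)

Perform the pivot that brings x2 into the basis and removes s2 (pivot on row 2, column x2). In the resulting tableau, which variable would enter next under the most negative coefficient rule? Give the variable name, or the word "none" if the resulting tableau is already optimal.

x1

Pivot element 3. New z-row = old z-row − (-8)·(row 2/3).
Updated z-row coefficients: x1: -31/3, x2: 0, s1: 0, s2: 8/3.
The most negative is -31/3 in column x1, so x1 would enter next.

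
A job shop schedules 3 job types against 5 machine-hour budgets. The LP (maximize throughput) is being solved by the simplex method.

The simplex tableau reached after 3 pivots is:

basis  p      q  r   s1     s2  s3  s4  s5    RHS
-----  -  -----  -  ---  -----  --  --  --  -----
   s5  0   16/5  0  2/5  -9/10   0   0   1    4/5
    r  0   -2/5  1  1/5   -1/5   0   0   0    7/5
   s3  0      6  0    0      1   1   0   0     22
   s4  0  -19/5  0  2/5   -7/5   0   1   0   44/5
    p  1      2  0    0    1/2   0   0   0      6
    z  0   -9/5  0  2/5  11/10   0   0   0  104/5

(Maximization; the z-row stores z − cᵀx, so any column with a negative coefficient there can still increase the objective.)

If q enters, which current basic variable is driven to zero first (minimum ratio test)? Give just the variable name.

Ratios: row 1 (s5): (4/5)/(16/5) = 1/4; row 2 (r): entry -2/5 ≤ 0, skip; row 3 (s3): 22/6 = 11/3; row 4 (s4): entry -19/5 ≤ 0, skip; row 5 (p): 6/2 = 3.
Minimum ratio 1/4 is in the s5 row, so s5 leaves.

s5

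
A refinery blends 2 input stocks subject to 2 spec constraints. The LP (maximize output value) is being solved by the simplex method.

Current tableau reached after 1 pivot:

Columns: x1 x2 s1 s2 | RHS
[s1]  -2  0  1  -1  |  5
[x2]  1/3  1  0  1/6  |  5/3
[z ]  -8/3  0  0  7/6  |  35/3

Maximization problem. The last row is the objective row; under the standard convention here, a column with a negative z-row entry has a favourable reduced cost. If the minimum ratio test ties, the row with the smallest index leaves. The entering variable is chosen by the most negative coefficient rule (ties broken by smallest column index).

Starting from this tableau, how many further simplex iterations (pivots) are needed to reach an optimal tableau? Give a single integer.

1

pivot: x1 in, x2 out → z = 25
No improving column remains; optimal.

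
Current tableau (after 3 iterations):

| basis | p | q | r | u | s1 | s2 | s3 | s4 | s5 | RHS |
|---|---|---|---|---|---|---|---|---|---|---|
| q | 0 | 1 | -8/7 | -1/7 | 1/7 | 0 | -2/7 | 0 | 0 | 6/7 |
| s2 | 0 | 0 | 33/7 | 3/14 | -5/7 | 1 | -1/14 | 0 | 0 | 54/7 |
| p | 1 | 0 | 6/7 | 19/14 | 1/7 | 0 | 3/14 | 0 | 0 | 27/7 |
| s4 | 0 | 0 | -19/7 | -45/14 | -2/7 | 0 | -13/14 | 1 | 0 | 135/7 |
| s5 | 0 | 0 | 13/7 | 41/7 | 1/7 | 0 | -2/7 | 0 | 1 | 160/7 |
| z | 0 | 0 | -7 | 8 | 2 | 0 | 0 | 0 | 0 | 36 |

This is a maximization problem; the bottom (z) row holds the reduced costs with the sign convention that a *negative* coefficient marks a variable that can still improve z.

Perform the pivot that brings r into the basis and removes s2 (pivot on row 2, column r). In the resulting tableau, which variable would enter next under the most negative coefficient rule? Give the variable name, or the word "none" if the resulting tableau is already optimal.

Pivot element 33/7. New z-row = old z-row − (-7)·(row 2/(33/7)).
Updated z-row coefficients: p: 0, q: 0, r: 0, u: 183/22, s1: 31/33, s2: 49/33, s3: -7/66, s4: 0, s5: 0.
The most negative is -7/66 in column s3, so s3 would enter next.

s3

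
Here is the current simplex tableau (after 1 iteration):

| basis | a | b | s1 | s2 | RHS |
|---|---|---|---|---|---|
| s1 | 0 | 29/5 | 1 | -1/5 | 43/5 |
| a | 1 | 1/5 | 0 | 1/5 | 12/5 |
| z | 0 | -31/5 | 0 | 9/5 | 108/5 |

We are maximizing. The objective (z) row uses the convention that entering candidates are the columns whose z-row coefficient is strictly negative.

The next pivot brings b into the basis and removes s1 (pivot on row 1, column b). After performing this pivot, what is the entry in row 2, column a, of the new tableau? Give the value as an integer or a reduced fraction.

Pivot element is row 1, column b: 29/5.
Normalize row 1: new (row 1, a) = 0/(29/5) = 0.
row 2 ← row 2 − (1/5)·(new row 1): 1 − (1/5)·0 = 1.

1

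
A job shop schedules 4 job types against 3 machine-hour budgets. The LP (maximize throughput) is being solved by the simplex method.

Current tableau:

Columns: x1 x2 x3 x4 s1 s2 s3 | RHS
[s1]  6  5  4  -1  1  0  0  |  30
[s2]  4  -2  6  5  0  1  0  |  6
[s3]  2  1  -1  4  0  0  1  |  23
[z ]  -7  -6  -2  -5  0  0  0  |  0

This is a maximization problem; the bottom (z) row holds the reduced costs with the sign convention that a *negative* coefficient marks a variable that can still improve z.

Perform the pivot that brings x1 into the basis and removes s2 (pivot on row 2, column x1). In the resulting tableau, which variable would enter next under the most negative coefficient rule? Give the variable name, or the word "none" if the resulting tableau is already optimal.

x2

Pivot element 4. New z-row = old z-row − (-7)·(row 2/4).
Updated z-row coefficients: x1: 0, x2: -19/2, x3: 17/2, x4: 15/4, s1: 0, s2: 7/4, s3: 0.
The most negative is -19/2 in column x2, so x2 would enter next.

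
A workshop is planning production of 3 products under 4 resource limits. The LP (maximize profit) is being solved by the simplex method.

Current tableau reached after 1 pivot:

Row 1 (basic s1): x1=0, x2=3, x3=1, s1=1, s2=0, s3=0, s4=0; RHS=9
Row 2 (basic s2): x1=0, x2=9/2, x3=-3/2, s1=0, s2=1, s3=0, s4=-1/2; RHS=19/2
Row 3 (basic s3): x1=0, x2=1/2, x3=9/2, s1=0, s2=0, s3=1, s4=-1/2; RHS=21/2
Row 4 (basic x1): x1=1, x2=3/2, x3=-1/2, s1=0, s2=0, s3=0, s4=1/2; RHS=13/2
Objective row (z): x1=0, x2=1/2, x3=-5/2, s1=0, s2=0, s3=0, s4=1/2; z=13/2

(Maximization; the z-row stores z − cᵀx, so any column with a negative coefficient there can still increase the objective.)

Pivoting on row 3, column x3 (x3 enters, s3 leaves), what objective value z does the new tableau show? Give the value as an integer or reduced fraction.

Minimum ratio for x3: (21/2)/(9/2) = 7/3.
z changes by −(z-row coeff of x3)·ratio = −(-5/2)·(7/3) = 35/6.
New z = 13/2 + (35/6) = 37/3.

37/3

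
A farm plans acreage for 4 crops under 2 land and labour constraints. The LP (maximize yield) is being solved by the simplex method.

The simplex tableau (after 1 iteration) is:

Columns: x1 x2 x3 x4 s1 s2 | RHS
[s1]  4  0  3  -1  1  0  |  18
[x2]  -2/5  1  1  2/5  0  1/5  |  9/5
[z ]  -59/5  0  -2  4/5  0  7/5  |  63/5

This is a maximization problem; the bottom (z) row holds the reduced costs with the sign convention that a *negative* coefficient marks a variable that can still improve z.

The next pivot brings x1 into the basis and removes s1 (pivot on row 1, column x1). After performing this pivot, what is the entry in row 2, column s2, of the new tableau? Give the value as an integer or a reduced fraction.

1/5

Pivot element is row 1, column x1: 4.
Normalize row 1: new (row 1, s2) = 0/4 = 0.
row 2 ← row 2 − (-2/5)·(new row 1): 1/5 − (-2/5)·0 = 1/5.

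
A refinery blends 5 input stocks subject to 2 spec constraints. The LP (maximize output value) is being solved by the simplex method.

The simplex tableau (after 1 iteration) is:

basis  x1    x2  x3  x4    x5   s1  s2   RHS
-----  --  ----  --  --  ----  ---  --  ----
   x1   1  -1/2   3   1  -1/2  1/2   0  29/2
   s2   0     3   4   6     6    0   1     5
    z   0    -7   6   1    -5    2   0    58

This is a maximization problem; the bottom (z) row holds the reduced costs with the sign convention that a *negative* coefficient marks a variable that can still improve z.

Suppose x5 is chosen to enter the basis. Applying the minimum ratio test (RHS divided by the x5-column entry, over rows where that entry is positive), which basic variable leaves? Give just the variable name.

Ratios: row 1 (x1): entry -1/2 ≤ 0, skip; row 2 (s2): 5/6 = 5/6.
Minimum ratio 5/6 is in the s2 row, so s2 leaves.

s2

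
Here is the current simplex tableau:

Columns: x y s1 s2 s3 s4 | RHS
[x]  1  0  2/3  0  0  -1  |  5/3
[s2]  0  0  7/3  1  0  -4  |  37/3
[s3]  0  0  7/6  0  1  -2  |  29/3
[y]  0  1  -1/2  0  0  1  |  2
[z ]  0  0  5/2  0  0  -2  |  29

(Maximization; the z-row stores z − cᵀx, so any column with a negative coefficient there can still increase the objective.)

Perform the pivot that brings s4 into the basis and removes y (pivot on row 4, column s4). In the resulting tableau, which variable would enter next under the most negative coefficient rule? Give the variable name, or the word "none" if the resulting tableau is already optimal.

Pivot element 1. New z-row = old z-row − (-2)·(row 4/1).
Updated z-row coefficients: x: 0, y: 2, s1: 3/2, s2: 0, s3: 0, s4: 0.
No coefficient is strictly negative; the tableau after this pivot is optimal.

none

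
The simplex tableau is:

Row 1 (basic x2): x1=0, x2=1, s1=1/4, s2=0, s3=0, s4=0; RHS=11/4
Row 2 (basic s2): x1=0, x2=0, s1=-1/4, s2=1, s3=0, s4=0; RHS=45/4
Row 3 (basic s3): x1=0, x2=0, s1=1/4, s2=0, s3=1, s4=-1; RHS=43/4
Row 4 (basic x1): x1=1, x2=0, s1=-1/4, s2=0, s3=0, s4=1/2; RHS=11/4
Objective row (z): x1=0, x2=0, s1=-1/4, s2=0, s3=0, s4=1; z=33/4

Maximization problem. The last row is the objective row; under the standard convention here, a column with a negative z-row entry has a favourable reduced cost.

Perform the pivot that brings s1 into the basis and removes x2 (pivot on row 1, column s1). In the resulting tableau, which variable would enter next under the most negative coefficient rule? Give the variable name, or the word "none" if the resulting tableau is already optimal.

Pivot element 1/4. New z-row = old z-row − (-1/4)·(row 1/(1/4)).
Updated z-row coefficients: x1: 0, x2: 1, s1: 0, s2: 0, s3: 0, s4: 1.
No coefficient is strictly negative; the tableau after this pivot is optimal.

none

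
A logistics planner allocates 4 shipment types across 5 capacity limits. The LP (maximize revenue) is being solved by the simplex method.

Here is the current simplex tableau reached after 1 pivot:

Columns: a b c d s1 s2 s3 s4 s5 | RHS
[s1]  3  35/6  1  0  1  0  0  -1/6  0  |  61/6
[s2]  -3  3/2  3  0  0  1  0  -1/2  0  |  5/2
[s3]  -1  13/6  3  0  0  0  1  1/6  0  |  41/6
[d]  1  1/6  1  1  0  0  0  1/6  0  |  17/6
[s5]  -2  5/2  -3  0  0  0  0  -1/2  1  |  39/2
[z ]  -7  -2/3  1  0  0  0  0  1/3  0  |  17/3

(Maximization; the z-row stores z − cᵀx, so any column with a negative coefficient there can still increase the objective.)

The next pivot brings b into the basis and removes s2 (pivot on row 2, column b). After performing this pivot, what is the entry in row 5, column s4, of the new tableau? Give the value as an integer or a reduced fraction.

1/3

Pivot element is row 2, column b: 3/2.
Normalize row 2: new (row 2, s4) = (-1/2)/(3/2) = -1/3.
row 5 ← row 5 − (5/2)·(new row 2): -1/2 − (5/2)·(-1/3) = 1/3.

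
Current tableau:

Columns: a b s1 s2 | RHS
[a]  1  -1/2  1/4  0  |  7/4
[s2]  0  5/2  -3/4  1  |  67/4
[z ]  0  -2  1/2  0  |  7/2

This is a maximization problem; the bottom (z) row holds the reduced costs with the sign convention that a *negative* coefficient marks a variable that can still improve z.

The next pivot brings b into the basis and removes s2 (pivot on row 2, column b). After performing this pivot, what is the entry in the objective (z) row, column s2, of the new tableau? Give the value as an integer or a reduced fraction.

4/5

Pivot element is row 2, column b: 5/2.
Normalize row 2: new (row 2, s2) = 1/(5/2) = 2/5.
z-row ← z-row − (-2)·(new row 2): 0 − (-2)·(2/5) = 4/5.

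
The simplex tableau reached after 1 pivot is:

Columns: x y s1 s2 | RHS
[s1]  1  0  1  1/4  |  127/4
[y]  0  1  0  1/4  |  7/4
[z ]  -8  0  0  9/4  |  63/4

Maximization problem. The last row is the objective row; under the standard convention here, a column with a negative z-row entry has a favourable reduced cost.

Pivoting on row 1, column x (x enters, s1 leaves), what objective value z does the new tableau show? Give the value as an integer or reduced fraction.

Minimum ratio for x: (127/4)/1 = 127/4.
z changes by −(z-row coeff of x)·ratio = −(-8)·(127/4) = 254.
New z = 63/4 + 254 = 1079/4.

1079/4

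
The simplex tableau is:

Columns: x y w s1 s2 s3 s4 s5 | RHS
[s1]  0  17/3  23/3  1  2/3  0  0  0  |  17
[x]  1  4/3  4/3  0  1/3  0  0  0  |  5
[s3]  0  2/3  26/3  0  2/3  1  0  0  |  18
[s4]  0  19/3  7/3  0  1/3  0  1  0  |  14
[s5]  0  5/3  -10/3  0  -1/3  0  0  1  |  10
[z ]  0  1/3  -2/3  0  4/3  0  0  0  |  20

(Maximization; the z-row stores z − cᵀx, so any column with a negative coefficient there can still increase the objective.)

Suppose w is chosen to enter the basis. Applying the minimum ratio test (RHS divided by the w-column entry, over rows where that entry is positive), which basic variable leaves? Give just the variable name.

s3

Ratios: row 1 (s1): 17/(23/3) = 51/23; row 2 (x): 5/(4/3) = 15/4; row 3 (s3): 18/(26/3) = 27/13; row 4 (s4): 14/(7/3) = 6; row 5 (s5): entry -10/3 ≤ 0, skip.
Minimum ratio 27/13 is in the s3 row, so s3 leaves.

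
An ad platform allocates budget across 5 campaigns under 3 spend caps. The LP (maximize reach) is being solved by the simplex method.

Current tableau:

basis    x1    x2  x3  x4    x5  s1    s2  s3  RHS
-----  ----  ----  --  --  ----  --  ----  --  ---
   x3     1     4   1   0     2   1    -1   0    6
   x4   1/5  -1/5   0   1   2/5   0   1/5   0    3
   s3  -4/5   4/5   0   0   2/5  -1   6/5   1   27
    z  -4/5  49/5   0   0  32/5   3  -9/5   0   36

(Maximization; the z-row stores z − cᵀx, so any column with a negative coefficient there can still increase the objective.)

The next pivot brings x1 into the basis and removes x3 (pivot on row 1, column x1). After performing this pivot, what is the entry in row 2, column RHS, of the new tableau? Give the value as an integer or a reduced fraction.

Pivot element is row 1, column x1: 1.
Normalize row 1: new (row 1, RHS) = 6/1 = 6.
row 2 ← row 2 − (1/5)·(new row 1): 3 − (1/5)·6 = 9/5.

9/5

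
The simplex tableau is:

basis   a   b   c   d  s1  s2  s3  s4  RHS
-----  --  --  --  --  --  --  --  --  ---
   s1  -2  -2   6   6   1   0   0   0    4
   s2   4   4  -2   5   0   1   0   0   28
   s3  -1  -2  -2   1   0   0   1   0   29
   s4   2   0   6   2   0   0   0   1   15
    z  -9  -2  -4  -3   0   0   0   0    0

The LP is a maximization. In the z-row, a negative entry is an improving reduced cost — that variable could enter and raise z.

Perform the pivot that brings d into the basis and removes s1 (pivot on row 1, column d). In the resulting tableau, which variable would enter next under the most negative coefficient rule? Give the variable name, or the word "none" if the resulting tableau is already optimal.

Pivot element 6. New z-row = old z-row − (-3)·(row 1/6).
Updated z-row coefficients: a: -10, b: -3, c: -1, d: 0, s1: 1/2, s2: 0, s3: 0, s4: 0.
The most negative is -10 in column a, so a would enter next.

a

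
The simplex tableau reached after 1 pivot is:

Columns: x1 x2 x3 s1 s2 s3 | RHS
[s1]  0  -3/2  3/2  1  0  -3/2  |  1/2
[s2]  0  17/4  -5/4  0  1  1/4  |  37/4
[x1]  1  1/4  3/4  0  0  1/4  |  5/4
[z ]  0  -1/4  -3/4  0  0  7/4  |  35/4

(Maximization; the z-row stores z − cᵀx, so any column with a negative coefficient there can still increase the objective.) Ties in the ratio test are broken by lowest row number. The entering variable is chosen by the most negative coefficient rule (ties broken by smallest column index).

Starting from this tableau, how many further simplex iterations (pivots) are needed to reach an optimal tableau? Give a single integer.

pivot: x3 in, s1 out → z = 9
pivot: x2 in, x1 out → z = 10
No improving column remains; optimal.

2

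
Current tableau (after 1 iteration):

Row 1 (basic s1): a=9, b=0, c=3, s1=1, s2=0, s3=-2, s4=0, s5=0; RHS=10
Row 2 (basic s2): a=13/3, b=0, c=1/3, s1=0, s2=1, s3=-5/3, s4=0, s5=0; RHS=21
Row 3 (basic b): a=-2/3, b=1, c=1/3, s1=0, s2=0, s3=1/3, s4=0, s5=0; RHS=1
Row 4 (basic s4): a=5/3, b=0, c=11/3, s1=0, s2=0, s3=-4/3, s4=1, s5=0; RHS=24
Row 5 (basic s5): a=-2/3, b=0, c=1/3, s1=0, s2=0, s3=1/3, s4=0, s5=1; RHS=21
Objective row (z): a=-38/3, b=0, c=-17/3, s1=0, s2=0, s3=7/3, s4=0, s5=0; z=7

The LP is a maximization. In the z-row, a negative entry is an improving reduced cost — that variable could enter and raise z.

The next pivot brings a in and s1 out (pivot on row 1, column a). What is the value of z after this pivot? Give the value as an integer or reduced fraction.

Minimum ratio for a: 10/9 = 10/9.
z changes by −(z-row coeff of a)·ratio = −(-38/3)·(10/9) = 380/27.
New z = 7 + (380/27) = 569/27.

569/27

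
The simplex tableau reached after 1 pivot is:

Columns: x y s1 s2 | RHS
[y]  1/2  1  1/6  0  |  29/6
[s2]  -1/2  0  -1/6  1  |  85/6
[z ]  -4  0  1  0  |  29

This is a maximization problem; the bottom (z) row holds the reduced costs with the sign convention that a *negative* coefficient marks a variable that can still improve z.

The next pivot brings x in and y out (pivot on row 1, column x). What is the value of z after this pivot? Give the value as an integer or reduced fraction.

203/3

Minimum ratio for x: (29/6)/(1/2) = 29/3.
z changes by −(z-row coeff of x)·ratio = −(-4)·(29/3) = 116/3.
New z = 29 + (116/3) = 203/3.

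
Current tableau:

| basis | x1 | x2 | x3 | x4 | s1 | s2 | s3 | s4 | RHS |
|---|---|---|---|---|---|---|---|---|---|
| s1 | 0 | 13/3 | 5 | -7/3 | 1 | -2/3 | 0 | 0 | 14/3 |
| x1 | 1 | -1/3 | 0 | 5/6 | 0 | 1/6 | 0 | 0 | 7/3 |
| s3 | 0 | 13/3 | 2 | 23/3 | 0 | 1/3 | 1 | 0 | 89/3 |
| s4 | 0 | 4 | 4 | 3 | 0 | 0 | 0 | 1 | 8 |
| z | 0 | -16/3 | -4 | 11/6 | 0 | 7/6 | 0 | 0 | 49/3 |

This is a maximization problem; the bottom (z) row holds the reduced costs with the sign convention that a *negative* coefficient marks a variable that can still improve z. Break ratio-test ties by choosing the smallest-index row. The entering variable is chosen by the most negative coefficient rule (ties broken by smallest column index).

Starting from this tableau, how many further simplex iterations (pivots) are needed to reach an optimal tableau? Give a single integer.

2

pivot: x2 in, s1 out → z = 287/13
pivot: x4 in, s4 out → z = 1529/67
No improving column remains; optimal.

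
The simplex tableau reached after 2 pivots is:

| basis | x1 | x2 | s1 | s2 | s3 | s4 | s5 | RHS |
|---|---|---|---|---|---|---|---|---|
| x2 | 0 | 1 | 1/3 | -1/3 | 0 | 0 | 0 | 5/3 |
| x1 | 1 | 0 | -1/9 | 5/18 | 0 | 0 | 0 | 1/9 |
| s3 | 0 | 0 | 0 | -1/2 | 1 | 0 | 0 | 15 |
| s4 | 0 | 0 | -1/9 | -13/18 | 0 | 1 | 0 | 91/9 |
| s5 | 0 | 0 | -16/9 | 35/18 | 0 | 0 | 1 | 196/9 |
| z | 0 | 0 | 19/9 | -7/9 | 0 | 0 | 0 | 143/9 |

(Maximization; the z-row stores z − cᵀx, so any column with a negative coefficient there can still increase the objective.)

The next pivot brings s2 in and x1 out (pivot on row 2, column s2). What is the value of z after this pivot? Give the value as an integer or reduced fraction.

Minimum ratio for s2: (1/9)/(5/18) = 2/5.
z changes by −(z-row coeff of s2)·ratio = −(-7/9)·(2/5) = 14/45.
New z = 143/9 + (14/45) = 81/5.

81/5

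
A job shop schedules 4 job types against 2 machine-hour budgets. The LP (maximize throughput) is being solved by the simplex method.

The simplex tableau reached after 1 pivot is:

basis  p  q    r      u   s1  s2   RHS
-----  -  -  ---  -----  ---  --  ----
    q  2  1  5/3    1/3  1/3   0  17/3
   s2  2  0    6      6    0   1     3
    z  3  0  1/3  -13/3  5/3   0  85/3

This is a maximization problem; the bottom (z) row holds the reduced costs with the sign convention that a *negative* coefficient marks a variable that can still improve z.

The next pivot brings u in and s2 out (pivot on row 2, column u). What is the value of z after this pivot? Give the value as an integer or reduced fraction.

61/2

Minimum ratio for u: 3/6 = 1/2.
z changes by −(z-row coeff of u)·ratio = −(-13/3)·(1/2) = 13/6.
New z = 85/3 + (13/6) = 61/2.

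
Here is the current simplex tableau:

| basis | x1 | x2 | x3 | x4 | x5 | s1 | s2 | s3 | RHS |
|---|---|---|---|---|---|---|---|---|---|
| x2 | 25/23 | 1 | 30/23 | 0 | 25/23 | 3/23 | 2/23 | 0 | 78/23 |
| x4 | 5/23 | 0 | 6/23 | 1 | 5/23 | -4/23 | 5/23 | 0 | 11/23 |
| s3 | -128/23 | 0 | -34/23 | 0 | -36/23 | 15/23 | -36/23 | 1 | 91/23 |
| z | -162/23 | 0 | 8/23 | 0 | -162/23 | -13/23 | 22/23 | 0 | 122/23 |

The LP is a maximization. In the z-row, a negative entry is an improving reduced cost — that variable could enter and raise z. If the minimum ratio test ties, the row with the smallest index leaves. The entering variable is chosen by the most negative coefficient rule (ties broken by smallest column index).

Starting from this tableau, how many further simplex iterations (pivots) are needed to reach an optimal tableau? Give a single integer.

2

pivot: x1 in, x4 out → z = 104/5
pivot: s1 in, x2 out → z = 27
No improving column remains; optimal.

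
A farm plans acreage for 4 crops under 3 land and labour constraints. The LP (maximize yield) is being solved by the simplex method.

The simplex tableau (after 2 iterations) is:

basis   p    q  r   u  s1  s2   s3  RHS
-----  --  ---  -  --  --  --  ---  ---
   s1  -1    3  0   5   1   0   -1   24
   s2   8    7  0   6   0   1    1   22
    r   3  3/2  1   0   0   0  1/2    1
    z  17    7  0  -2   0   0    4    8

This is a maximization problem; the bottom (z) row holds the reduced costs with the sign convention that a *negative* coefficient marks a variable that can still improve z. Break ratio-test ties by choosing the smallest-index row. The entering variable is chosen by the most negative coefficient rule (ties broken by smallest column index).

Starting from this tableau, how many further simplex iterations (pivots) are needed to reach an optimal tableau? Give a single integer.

1

pivot: u in, s2 out → z = 46/3
No improving column remains; optimal.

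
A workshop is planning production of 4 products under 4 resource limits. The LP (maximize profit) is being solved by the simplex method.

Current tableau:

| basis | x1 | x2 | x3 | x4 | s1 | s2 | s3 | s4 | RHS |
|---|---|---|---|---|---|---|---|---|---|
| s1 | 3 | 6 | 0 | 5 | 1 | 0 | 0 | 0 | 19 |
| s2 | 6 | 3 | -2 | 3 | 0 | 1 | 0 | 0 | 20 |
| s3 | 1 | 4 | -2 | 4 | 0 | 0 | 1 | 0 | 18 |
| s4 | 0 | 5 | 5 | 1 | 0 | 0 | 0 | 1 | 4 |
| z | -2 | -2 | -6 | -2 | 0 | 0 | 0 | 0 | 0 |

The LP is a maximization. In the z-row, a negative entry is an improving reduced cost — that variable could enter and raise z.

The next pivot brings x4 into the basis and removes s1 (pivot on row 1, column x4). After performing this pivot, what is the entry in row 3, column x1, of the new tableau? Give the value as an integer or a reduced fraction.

-7/5

Pivot element is row 1, column x4: 5.
Normalize row 1: new (row 1, x1) = 3/5 = 3/5.
row 3 ← row 3 − 4·(new row 1): 1 − 4·(3/5) = -7/5.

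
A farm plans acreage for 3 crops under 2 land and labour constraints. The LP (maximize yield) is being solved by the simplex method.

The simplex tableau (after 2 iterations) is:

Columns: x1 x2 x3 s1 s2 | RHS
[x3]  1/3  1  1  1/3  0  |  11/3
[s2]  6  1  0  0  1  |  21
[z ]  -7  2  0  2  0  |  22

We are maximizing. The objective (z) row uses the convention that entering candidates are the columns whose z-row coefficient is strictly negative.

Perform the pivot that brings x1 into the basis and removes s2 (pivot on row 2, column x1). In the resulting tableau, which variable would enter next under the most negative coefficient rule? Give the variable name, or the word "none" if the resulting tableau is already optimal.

Pivot element 6. New z-row = old z-row − (-7)·(row 2/6).
Updated z-row coefficients: x1: 0, x2: 19/6, x3: 0, s1: 2, s2: 7/6.
No coefficient is strictly negative; the tableau after this pivot is optimal.

none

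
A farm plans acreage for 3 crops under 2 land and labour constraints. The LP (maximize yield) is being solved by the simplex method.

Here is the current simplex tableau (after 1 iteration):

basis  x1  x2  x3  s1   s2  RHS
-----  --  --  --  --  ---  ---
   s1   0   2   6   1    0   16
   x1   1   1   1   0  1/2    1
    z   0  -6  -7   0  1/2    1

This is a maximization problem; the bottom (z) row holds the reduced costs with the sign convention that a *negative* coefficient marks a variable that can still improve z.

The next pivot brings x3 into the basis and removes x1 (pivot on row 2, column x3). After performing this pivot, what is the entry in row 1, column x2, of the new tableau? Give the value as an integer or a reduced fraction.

Pivot element is row 2, column x3: 1.
Normalize row 2: new (row 2, x2) = 1/1 = 1.
row 1 ← row 1 − 6·(new row 2): 2 − 6·1 = -4.

-4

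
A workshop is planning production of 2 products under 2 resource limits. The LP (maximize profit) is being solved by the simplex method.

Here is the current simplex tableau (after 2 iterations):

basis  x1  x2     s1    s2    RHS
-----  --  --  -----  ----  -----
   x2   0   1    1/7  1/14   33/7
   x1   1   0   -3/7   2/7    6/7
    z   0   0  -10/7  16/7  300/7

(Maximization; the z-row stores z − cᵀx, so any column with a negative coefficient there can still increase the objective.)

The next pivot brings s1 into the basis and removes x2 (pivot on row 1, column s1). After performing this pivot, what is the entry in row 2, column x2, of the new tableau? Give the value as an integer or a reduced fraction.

3

Pivot element is row 1, column s1: 1/7.
Normalize row 1: new (row 1, x2) = 1/(1/7) = 7.
row 2 ← row 2 − (-3/7)·(new row 1): 0 − (-3/7)·7 = 3.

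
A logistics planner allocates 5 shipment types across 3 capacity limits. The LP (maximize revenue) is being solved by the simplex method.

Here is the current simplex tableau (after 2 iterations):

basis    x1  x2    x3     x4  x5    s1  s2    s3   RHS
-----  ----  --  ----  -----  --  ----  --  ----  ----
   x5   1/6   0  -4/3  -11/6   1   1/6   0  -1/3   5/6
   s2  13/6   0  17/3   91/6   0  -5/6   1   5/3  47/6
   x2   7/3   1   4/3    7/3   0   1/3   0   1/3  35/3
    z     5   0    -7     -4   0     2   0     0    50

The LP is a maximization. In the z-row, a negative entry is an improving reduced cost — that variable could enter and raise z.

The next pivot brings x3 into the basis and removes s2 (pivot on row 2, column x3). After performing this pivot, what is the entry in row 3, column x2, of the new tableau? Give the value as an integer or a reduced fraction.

Pivot element is row 2, column x3: 17/3.
Normalize row 2: new (row 2, x2) = 0/(17/3) = 0.
row 3 ← row 3 − (4/3)·(new row 2): 1 − (4/3)·0 = 1.

1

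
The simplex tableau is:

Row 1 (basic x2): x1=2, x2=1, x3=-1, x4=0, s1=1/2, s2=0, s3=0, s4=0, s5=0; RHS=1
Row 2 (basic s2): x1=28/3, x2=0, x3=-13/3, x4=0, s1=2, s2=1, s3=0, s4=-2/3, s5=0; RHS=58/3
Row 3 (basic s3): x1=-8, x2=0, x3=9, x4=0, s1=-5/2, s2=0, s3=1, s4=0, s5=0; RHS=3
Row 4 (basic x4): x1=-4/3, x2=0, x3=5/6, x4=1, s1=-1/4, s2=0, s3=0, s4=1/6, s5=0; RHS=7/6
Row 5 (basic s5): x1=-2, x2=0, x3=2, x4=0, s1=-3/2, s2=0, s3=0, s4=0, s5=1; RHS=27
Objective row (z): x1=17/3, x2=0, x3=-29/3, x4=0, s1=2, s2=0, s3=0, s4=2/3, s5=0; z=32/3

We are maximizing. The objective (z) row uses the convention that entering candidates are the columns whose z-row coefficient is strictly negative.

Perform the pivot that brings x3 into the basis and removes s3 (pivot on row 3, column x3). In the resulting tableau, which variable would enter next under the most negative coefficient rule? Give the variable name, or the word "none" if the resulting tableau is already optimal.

x1

Pivot element 9. New z-row = old z-row − (-29/3)·(row 3/9).
Updated z-row coefficients: x1: -79/27, x2: 0, x3: 0, x4: 0, s1: -37/54, s2: 0, s3: 29/27, s4: 2/3, s5: 0.
The most negative is -79/27 in column x1, so x1 would enter next.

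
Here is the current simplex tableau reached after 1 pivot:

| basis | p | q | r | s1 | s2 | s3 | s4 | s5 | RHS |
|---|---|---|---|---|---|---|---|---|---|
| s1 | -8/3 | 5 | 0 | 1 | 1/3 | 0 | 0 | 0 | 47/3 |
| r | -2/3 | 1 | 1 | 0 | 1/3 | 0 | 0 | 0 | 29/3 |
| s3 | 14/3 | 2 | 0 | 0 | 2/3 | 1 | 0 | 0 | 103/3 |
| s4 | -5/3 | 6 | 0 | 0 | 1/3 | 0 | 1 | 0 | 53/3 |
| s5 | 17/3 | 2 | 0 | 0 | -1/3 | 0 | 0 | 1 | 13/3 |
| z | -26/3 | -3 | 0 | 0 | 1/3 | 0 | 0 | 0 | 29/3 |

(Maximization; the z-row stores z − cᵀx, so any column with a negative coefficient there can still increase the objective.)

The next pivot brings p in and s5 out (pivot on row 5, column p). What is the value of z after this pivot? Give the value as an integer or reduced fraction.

Minimum ratio for p: (13/3)/(17/3) = 13/17.
z changes by −(z-row coeff of p)·ratio = −(-26/3)·(13/17) = 338/51.
New z = 29/3 + (338/51) = 277/17.

277/17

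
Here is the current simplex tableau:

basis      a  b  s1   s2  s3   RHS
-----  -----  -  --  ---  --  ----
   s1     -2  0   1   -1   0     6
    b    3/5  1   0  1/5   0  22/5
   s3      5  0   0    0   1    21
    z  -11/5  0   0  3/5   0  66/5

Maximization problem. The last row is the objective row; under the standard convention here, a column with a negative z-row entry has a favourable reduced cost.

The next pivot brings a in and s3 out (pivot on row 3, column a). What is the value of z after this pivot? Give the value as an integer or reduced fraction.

Minimum ratio for a: 21/5 = 21/5.
z changes by −(z-row coeff of a)·ratio = −(-11/5)·(21/5) = 231/25.
New z = 66/5 + (231/25) = 561/25.

561/25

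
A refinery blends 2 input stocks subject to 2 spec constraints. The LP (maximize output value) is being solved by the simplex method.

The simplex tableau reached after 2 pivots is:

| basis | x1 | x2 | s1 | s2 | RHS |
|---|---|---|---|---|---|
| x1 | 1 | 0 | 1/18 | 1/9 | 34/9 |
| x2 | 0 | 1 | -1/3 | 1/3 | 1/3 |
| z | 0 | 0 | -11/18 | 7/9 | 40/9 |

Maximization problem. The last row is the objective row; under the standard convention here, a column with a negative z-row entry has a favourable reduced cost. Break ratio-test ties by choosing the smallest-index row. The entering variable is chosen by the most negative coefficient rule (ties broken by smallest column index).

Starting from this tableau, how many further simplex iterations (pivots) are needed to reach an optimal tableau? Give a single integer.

1

pivot: s1 in, x1 out → z = 46
No improving column remains; optimal.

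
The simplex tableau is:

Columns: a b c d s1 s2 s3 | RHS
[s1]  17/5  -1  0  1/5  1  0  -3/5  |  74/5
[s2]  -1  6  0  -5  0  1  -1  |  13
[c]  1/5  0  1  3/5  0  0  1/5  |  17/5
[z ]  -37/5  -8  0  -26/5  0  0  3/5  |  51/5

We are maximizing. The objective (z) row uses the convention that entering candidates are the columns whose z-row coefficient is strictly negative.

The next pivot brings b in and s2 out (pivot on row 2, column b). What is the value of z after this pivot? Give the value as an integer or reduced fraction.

413/15

Minimum ratio for b: 13/6 = 13/6.
z changes by −(z-row coeff of b)·ratio = −(-8)·(13/6) = 52/3.
New z = 51/5 + (52/3) = 413/15.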